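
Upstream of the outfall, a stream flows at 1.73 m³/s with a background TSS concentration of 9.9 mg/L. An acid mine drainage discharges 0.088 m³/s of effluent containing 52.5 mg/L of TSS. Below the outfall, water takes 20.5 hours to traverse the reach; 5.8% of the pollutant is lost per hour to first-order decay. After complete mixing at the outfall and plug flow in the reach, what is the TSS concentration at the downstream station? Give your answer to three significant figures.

Mixed concentration C = ΣQC/ΣQ = (1.730·9.900 + 0.08800·52.50) / 1.818 = 21.75/1.818 = 11.96 mg/L.
5.8%/h lost → k = −ln(1 − 0.058) = 0.05975 h⁻¹.
Applying C = C₀e^(−kt): 11.96 × 0.2938 = 3.514 mg/L.

3.51 mg/L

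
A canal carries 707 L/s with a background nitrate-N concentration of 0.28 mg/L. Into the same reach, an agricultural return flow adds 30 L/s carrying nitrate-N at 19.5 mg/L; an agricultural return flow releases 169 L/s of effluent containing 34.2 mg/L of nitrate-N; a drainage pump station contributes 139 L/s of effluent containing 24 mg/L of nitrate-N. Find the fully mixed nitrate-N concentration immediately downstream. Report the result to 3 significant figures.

9.47 mg/L

After mixing, C = (707.0·0.2800 + 30.00·19.50 + 169.0·34.20 + 139.0·24.00) / 1045 = 9899/1045 = 9.472 mg/L.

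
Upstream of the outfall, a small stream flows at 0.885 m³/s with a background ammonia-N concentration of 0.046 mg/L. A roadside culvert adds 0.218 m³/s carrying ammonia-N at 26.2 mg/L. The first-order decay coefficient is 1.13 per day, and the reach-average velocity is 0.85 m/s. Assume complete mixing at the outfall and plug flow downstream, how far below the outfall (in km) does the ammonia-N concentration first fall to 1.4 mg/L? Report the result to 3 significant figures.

Flow-weighted average: C = (0.8850·0.04600 + 0.2180·26.20) / 1.103 = 5.752/1.103 = 5.215 mg/L.
Set 5.215·exp(−k·t) = 1.4 → t = ln(5.215/1.4)/k = 100600 s = 27.93 h.
Distance = v·t = 0.85·100600 = 85470 m = 85.47 km.

85.5 km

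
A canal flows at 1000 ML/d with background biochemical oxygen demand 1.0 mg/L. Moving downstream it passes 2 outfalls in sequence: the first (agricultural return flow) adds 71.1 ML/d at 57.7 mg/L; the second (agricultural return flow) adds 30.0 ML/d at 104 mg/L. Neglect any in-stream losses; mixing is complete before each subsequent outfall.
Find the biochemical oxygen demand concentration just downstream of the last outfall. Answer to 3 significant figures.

7.47 mg/L

Below outfall 1: Q → 1071 ML/d, C = (1000·1.000 + 71.10·57.70)/1071 = 4.764 mg/L.
Below outfall 2: Q → 1101 ML/d, C = (1071·4.764 + 30.00·104.0)/1101 = 7.468 mg/L.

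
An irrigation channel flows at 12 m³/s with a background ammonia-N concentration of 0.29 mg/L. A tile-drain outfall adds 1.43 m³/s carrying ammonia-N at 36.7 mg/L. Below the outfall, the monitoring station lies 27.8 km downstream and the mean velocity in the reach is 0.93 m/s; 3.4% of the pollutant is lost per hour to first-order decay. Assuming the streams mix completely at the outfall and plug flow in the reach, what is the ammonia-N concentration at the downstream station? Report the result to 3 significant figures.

Mass balance: C = (12.00·0.2900 + 1.430·36.70) / 13.43 = 55.96/13.43 = 4.167 mg/L.
Travel time t = 27.8·1000 / 0.93 = 29890 s = 8.303 h.
3.4%/h lost → k = −ln(1 − 0.034) = 0.03459 h⁻¹.
Decay over the reach: 4.167·exp(−kt) = 4.167·0.7503 = 3.127 mg/L.

3.13 mg/L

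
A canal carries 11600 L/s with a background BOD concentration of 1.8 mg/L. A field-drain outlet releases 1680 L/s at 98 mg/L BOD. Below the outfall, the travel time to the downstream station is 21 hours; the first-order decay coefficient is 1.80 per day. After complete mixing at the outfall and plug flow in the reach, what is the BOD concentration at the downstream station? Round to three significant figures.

2.89 mg/L

Conservation of mass: C = (11600·1.800 + 1680·98.00) / 13280 = 185500/13280 = 13.97 mg/L.
First-order decay: C = 13.97·exp(−k·t) = 13.97·0.2070 = 2.892 mg/L.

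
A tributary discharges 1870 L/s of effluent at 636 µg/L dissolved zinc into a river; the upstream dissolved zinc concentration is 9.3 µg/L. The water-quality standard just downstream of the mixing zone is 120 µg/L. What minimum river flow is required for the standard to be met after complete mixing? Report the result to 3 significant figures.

8720 L/s

Set C_mix = 120: (Q·9.300 + 1870·636.0) / (Q + 1870) = 120
→ Q = 1870·(636.0 − 120)/(120 − 9.300) = 8717 L/s.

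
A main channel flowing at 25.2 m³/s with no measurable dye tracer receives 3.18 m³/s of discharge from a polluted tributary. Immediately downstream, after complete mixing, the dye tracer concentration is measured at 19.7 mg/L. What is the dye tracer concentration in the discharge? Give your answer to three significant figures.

176 mg/L

Mass balance: 25.20·0 + 3.180·Cₑ = 28.38·19.70
→ Cₑ = (28.38·19.70 − 25.20·0) / 3.180 = 175.8 mg/L.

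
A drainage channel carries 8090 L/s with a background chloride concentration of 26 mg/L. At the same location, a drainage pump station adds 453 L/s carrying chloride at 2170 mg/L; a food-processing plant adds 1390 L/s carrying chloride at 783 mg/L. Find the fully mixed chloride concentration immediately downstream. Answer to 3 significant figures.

230 mg/L

Conservation of mass: C = (8090·26.00 + 453.0·2170 + 1390·783.0) / 9933 = 2282000/9933 = 229.7 mg/L.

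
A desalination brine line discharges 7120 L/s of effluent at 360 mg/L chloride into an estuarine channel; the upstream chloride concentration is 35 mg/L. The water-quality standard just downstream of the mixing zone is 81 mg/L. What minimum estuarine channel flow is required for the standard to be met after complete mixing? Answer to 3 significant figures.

Set C_mix = 81: (Q·35.00 + 7120·360.0) / (Q + 7120) = 81
→ Q = 7120·(360.0 − 81)/(81 − 35.00) = 43180 L/s.

43200 L/s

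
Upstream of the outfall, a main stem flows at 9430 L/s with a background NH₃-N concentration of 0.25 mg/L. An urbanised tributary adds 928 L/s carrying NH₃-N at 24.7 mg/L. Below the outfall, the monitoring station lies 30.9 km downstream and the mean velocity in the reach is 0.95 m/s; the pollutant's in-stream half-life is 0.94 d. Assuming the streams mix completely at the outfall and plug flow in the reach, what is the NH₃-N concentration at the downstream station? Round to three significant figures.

1.85 mg/L

Mass balance: C = (9430·0.2500 + 928.0·24.70) / 10360 = 25280/10360 = 2.441 mg/L.
Travel time t = 30.9·1000 / 0.95 = 32530 s = 9.035 h.
Half-life 0.94 d → k = ln 2 / 0.94 = 0.7374 d⁻¹.
First-order decay: C = 2.441·exp(−k·t) = 2.441·0.7576 = 1.849 mg/L.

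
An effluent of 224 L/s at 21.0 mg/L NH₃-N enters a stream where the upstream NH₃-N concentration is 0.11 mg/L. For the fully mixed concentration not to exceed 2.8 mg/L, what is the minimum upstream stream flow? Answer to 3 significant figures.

1520 L/s

Set C_mix = 2.8: (Q·0.1100 + 224.0·21.00) / (Q + 224.0) = 2.8
→ Q = 224.0·(21.00 − 2.8)/(2.8 − 0.1100) = 1516 L/s.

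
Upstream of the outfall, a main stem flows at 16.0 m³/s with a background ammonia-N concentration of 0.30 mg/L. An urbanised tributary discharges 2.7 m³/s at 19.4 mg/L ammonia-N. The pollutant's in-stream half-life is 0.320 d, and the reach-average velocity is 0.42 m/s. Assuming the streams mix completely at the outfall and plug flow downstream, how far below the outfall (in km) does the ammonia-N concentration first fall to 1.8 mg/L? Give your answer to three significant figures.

8.88 km

Mass balance: C = (16.00·0.3000 + 2.700·19.40) / 18.70 = 57.18/18.70 = 3.058 mg/L.
Half-life 0.320 d → k = ln 2 / 0.320 = 2.166 d⁻¹.
Set 3.058·exp(−k·t) = 1.8 → t = ln(3.058/1.8)/k = 21140 s = 5.871 h.
Distance = v·t = 0.42·21140 = 8877 m = 8.877 km.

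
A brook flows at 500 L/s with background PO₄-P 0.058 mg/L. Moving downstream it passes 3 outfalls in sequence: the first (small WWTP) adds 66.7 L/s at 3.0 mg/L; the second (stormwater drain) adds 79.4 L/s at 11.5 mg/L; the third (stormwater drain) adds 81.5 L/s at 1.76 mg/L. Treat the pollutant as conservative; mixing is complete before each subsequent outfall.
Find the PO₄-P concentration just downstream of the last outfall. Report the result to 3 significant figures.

After outfall 1: Q = 500.0 + 66.70 = 566.7 L/s; C = (500.0·0.05800 + 66.70·3.000)/566.7 = 0.4043 mg/L.
After outfall 2: Q = 566.7 + 79.40 = 646.1 L/s; C = (566.7·0.4043 + 79.40·11.50)/646.1 = 1.768 mg/L.
After outfall 3: Q = 646.1 + 81.50 = 727.6 L/s; C = (646.1·1.768 + 81.50·1.760)/727.6 = 1.767 mg/L.

1.77 mg/L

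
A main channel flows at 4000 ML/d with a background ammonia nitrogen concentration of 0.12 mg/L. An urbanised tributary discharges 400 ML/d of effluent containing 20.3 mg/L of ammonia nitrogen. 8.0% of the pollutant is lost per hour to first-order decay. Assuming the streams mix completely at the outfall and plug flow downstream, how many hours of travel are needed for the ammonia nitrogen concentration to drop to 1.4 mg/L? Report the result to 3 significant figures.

Flow-weighted average: C = (4000·0.1200 + 400.0·20.30) / 4400 = 8600/4400 = 1.955 mg/L.
8.0%/h lost → k = −ln(1 − 0.08) = 0.08338 h⁻¹.
1.955·exp(−k·t) = 1.4 → t = ln(1.955/1.4)/k = 14410 s = 4.002 h.

4.00 h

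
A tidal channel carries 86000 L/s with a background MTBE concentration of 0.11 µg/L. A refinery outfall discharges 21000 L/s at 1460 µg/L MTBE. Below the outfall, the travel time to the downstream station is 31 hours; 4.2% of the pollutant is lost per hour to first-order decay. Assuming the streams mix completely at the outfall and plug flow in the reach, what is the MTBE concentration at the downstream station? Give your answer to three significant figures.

75.8 µg/L

Mass balance: C = (86000·0.1100 + 21000·1460) / 107000 = 30670000/107000 = 286.6 µg/L.
4.2%/h lost → k = −ln(1 − 0.042) = 0.04291 h⁻¹.
Applying C = C₀e^(−kt): 286.6 × 0.2644 = 75.80 µg/L.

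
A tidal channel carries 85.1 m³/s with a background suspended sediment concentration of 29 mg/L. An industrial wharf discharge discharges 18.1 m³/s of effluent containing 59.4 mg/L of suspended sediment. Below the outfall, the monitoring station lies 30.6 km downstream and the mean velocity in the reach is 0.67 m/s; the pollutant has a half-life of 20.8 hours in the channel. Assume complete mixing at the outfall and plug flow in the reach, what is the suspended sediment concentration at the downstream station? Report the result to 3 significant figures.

Flow-weighted average: C = (85.10·29.00 + 18.10·59.40) / 103.2 = 3543/103.2 = 34.33 mg/L.
Travel time t = 30.6·1000 / 0.67 = 45670 s = 12.69 h.
Half-life 20.8 h → k = ln 2 / 20.8 = 0.03332 h⁻¹ = 0.7998 d⁻¹.
First-order decay: C = 34.33·exp(−k·t) = 34.33·0.6552 = 22.50 mg/L.

22.5 mg/L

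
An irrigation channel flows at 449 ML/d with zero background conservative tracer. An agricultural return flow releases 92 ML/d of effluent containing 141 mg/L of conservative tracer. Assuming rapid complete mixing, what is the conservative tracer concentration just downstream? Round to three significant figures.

24.0 mg/L

Mass balance: C = (449.0·0 + 92.00·141.0) / 541.0 = 12970/541.0 = 23.98 mg/L.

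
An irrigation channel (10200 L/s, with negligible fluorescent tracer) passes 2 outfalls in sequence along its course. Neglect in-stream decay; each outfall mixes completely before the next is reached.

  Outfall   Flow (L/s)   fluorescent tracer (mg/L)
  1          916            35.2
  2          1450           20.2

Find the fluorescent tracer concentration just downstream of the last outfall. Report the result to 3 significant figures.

Outfall 1: combined Q = 11120 L/s; C = (10200·0 + 916.0·35.20)/11120 = 2.901 mg/L.
Outfall 2: combined Q = 12570 L/s; C = (11120·2.901 + 1450·20.20)/12570 = 4.897 mg/L.

4.90 mg/L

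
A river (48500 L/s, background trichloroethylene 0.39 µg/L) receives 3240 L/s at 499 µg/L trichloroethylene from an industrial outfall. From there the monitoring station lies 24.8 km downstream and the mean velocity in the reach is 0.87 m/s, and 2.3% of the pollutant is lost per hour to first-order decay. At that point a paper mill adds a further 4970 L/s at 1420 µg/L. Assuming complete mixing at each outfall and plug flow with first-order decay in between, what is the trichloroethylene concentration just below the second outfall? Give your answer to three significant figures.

Mass balance: C = (48500·0.3900 + 3240·499.0) / 51740 = 1636000/51740 = 31.61 µg/L; combined flow 51740 L/s.
Travel time t = 24.8·1000 / 0.87 = 28510 s = 7.918 h.
2.3%/h lost → k = −ln(1 − 0.023) = 0.02327 h⁻¹.
After decay, C = 31.61 × e^(−kt) = 31.61 × 0.8317 = 26.29 µg/L.
At the second outfall, C = (51740·26.29 + 4970·1420) / (51740 + 4970) = 148.4 µg/L.

148 µg/L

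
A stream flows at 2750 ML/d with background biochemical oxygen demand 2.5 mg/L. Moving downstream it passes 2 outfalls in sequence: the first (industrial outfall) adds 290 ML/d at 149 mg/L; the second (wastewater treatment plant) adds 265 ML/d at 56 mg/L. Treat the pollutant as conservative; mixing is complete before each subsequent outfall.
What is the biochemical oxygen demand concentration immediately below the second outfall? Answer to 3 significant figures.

19.6 mg/L

Below outfall 1: Q → 3040 ML/d, C = (2750·2.500 + 290.0·149.0)/3040 = 16.48 mg/L.
Below outfall 2: Q → 3305 ML/d, C = (3040·16.48 + 265.0·56.00)/3305 = 19.64 mg/L.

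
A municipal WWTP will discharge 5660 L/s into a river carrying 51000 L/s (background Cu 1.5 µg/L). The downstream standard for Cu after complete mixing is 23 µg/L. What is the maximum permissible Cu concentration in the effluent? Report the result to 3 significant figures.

217 µg/L

At the limit, (Qr·Cr + Qe·Cₑ)/(Qr + Qe) = 23:
Cₑ = (56660·23 − 51000·1.500) / 5660 = 216.7 µg/L.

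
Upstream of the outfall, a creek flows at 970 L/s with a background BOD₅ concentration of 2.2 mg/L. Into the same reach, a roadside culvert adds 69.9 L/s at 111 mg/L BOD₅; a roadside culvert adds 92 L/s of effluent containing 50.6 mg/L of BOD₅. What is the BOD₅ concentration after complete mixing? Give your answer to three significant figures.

Mixed concentration C = ΣQC/ΣQ = (970.0·2.200 + 69.90·111.0 + 92.00·50.60) / 1132 = 14550/1132 = 12.85 mg/L.

12.9 mg/L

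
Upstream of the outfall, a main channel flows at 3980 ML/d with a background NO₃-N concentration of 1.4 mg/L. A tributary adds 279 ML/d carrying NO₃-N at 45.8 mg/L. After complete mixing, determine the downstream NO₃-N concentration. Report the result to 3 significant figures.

Mixed concentration C = ΣQC/ΣQ = (3980·1.400 + 279.0·45.80) / 4259 = 18350/4259 = 4.309 mg/L.

4.31 mg/L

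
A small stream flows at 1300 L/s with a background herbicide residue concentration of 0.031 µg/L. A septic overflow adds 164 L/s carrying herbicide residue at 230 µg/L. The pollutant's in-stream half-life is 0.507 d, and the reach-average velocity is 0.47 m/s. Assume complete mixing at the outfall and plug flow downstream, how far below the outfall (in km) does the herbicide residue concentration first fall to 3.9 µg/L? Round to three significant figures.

56.1 km

Mixed concentration C = ΣQC/ΣQ = (1300·0.03100 + 164.0·230.0) / 1464 = 37760/1464 = 25.79 µg/L.
Half-life 0.507 d → k = ln 2 / 0.507 = 1.367 d⁻¹.
Set 25.79·exp(−k·t) = 3.9 → t = ln(25.79/3.9)/k = 119400 s = 33.16 h.
Distance = v·t = 0.47·119400 = 56110 m = 56.11 km.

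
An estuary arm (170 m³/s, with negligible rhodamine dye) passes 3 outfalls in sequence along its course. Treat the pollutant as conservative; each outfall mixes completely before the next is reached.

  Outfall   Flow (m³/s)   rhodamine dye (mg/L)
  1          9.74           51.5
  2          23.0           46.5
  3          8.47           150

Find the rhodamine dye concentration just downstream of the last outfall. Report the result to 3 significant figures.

13.5 mg/L

Below outfall 1: Q → 179.7 m³/s, C = (170.0·0 + 9.740·51.50)/179.7 = 2.791 mg/L.
Below outfall 2: Q → 202.7 m³/s, C = (179.7·2.791 + 23.00·46.50)/202.7 = 7.749 mg/L.
Below outfall 3: Q → 211.2 m³/s, C = (202.7·7.749 + 8.470·150.0)/211.2 = 13.45 mg/L.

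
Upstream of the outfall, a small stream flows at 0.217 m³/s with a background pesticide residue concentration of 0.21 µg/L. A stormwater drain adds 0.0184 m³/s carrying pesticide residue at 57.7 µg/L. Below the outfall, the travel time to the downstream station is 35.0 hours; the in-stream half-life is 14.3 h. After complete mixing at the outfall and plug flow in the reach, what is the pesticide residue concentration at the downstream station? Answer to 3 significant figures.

0.862 µg/L

Mixed concentration C = ΣQC/ΣQ = (0.2170·0.2100 + 0.01840·57.70) / 0.2354 = 1.107/0.2354 = 4.704 µg/L.
Half-life 14.3 h → k = ln 2 / 14.3 = 0.04847 h⁻¹ = 1.163 d⁻¹.
Applying C = C₀e^(−kt): 4.704 × 0.1833 = 0.8623 µg/L.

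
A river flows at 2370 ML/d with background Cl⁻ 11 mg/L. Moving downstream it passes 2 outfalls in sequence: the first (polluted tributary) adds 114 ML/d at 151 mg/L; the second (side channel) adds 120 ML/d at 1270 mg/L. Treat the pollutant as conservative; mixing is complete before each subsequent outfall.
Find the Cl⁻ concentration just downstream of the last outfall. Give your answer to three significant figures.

75.1 mg/L

Outfall 1: combined Q = 2484 ML/d; C = (2370·11.00 + 114.0·151.0)/2484 = 17.43 mg/L.
Outfall 2: combined Q = 2604 ML/d; C = (2484·17.43 + 120.0·1270)/2604 = 75.15 mg/L.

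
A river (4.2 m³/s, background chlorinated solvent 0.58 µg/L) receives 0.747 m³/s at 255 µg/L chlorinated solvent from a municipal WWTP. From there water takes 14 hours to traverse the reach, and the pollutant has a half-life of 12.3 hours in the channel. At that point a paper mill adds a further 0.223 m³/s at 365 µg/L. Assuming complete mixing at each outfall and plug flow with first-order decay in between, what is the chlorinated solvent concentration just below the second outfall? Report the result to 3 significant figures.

Flow-weighted average: C = (4.200·0.5800 + 0.7470·255.0) / 4.947 = 192.9/4.947 = 39.00 µg/L; combined flow 4.947 m³/s.
Half-life 12.3 h → k = ln 2 / 12.3 = 0.05635 h⁻¹ = 1.352 d⁻¹.
After decay, C = 39.00 × e^(−kt) = 39.00 × 0.4543 = 17.72 µg/L.
At the second outfall, C = (4.947·17.72 + 0.2230·365.0) / (4.947 + 0.2230) = 32.70 µg/L.

32.7 µg/L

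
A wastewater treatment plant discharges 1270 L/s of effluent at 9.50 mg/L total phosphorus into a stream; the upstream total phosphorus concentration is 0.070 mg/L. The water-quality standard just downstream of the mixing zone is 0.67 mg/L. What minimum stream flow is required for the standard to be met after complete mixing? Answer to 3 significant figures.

Set C_mix = 0.67: (Q·0.07000 + 1270·9.500) / (Q + 1270) = 0.67
→ Q = 1270·(9.500 − 0.67)/(0.67 − 0.07000) = 18690 L/s.

18700 L/s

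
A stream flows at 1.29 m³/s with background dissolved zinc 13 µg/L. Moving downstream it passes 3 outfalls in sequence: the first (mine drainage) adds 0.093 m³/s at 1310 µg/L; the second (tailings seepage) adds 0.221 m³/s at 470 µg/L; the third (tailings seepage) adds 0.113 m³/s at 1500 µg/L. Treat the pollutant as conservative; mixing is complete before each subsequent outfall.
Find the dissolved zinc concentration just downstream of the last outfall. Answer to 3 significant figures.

240 µg/L

Below outfall 1: Q → 1.383 m³/s, C = (1.290·13.00 + 0.09300·1310)/1.383 = 100.2 µg/L.
Below outfall 2: Q → 1.604 m³/s, C = (1.383·100.2 + 0.2210·470.0)/1.604 = 151.2 µg/L.
Below outfall 3: Q → 1.717 m³/s, C = (1.604·151.2 + 0.1130·1500)/1.717 = 239.9 µg/L.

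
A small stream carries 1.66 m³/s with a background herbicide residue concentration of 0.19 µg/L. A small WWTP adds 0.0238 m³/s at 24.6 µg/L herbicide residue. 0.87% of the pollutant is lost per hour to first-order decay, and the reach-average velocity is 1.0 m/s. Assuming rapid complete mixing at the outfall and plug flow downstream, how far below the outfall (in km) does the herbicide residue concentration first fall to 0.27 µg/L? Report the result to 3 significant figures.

282 km

Flow-weighted average: C = (1.660·0.1900 + 0.02380·24.60) / 1.684 = 0.9009/1.684 = 0.5350 µg/L.
0.87%/h lost → k = −ln(1 − 0.0087) = 0.008738 h⁻¹.
Set 0.5350·exp(−k·t) = 0.27 → t = ln(0.5350/0.27)/k = 281800 s = 78.27 h.
Distance = v·t = 1.0·281800 = 281800 m = 281.8 km.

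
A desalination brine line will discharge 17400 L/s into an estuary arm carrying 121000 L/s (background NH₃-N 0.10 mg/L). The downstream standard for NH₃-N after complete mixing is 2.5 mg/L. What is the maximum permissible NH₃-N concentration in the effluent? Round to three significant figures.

19.2 mg/L

At the limit, (Qr·Cr + Qe·Cₑ)/(Qr + Qe) = 2.5:
Cₑ = (138400·2.5 − 121000·0.1000) / 17400 = 19.19 mg/L.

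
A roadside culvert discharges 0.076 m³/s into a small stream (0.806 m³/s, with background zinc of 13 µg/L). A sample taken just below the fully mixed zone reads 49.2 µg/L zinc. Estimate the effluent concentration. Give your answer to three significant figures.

Mass balance: 0.8060·13.00 + 0.07600·Cₑ = 0.8820·49.20
→ Cₑ = (0.8820·49.20 − 0.8060·13.00) / 0.07600 = 433.1 µg/L.

433 µg/L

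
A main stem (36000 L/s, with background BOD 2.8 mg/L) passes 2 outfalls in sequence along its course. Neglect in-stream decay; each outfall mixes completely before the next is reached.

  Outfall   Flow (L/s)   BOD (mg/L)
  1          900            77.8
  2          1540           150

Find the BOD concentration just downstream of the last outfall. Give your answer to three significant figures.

After outfall 1: Q = 36000 + 900.0 = 36900 L/s; C = (36000·2.800 + 900.0·77.80)/36900 = 4.629 mg/L.
After outfall 2: Q = 36900 + 1540 = 38440 L/s; C = (36900·4.629 + 1540·150.0)/38440 = 10.45 mg/L.

10.5 mg/L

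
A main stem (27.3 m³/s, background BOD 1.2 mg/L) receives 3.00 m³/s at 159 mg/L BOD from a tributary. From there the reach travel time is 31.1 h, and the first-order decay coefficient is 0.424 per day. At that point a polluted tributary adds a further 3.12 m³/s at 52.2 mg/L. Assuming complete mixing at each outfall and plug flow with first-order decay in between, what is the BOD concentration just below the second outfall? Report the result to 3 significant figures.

13.7 mg/L

Mass balance: C = (27.30·1.200 + 3.000·159.0) / 30.30 = 509.8/30.30 = 16.82 mg/L; combined flow 30.30 m³/s.
First-order decay: C = 16.82·exp(−k·t) = 16.82·0.5773 = 9.712 mg/L.
Second outfall: C = (30.30·9.712 + 3.120·52.20)/33.42 = 13.68 mg/L.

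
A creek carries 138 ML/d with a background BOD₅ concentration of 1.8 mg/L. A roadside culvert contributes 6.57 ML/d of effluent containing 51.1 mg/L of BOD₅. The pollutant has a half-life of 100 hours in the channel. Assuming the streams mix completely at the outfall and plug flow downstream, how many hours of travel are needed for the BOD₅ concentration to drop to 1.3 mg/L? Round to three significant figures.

Flow-weighted average: C = (138.0·1.800 + 6.570·51.10) / 144.6 = 584.1/144.6 = 4.040 mg/L.
Half-life 100 h → k = ln 2 / 100 = 0.006931 h⁻¹ = 0.1664 d⁻¹.
4.040·exp(−k·t) = 1.3 → t = ln(4.040/1.3)/k = 589000 s = 163.6 h.

164 h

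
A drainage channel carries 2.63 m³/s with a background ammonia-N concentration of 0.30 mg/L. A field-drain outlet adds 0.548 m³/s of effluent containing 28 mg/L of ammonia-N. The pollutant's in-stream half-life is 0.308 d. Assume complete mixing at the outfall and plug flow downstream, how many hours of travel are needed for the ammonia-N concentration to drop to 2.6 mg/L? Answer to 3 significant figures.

7.14 h

Mixed concentration C = ΣQC/ΣQ = (2.630·0.3000 + 0.5480·28.00) / 3.178 = 16.13/3.178 = 5.076 mg/L.
Half-life 0.308 d → k = ln 2 / 0.308 = 2.250 d⁻¹.
5.076·exp(−k·t) = 2.6 → t = ln(5.076/2.6)/k = 25690 s = 7.136 h.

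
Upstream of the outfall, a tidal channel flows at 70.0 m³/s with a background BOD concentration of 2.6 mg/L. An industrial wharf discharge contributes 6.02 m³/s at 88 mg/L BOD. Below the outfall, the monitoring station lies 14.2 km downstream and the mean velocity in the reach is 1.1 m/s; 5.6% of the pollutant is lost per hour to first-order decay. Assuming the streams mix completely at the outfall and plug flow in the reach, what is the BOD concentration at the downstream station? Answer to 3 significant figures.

Mixed concentration C = ΣQC/ΣQ = (70.00·2.600 + 6.020·88.00) / 76.02 = 711.8/76.02 = 9.363 mg/L.
Travel time t = 14.2·1000 / 1.1 = 12910 s = 3.586 h.
5.6%/h lost → k = −ln(1 − 0.056) = 0.05763 h⁻¹.
Applying C = C₀e^(−kt): 9.363 × 0.8133 = 7.615 mg/L.

7.61 mg/L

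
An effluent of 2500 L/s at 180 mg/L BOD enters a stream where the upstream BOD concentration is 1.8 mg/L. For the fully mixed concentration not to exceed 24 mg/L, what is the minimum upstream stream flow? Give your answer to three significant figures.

Set C_mix = 24: (Q·1.800 + 2500·180.0) / (Q + 2500) = 24
→ Q = 2500·(180.0 − 24)/(24 − 1.800) = 17570 L/s.

17600 L/s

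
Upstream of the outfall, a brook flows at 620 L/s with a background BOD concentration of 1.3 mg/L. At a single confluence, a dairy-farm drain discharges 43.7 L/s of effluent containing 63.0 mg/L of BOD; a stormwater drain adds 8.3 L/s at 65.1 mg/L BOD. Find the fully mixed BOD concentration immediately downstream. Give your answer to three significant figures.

Mixed concentration C = ΣQC/ΣQ = (620.0·1.300 + 43.70·63.00 + 8.300·65.10) / 672.0 = 4099/672.0 = 6.100 mg/L.

6.10 mg/L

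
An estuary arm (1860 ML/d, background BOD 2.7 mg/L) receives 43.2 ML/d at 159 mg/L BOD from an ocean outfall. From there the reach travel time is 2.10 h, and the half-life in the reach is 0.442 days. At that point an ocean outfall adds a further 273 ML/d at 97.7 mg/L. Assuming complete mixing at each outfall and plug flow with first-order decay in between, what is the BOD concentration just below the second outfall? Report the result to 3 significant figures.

After mixing, C = (1860·2.700 + 43.20·159.0) / 1903 = 11890/1903 = 6.248 mg/L; combined flow 1903 ML/d.
Half-life 0.442 d → k = ln 2 / 0.442 = 1.568 d⁻¹.
First-order decay: C = 6.248·exp(−k·t) = 6.248·0.8718 = 5.447 mg/L.
Second outfall: C = (1903·5.447 + 273.0·97.70)/2176 = 17.02 mg/L.

17.0 mg/L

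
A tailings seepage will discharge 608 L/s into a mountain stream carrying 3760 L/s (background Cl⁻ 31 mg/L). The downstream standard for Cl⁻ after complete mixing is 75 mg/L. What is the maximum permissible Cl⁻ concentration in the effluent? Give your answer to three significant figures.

347 mg/L

At the limit, (Qr·Cr + Qe·Cₑ)/(Qr + Qe) = 75:
Cₑ = (4368·75 − 3760·31.00) / 608.0 = 347.1 mg/L.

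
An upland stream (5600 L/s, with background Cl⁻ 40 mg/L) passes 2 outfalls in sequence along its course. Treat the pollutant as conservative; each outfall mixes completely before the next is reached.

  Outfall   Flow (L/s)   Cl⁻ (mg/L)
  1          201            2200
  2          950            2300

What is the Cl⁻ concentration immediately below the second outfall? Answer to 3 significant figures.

422 mg/L

Below outfall 1: Q → 5801 L/s, C = (5600·40.00 + 201.0·2200)/5801 = 114.8 mg/L.
Below outfall 2: Q → 6751 L/s, C = (5801·114.8 + 950.0·2300)/6751 = 422.3 mg/L.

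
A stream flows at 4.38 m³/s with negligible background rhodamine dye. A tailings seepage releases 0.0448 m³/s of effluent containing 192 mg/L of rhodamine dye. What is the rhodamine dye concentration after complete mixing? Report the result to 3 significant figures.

1.94 mg/L

Conservation of mass: C = (4.380·0 + 0.04480·192.0) / 4.425 = 8.602/4.425 = 1.944 mg/L.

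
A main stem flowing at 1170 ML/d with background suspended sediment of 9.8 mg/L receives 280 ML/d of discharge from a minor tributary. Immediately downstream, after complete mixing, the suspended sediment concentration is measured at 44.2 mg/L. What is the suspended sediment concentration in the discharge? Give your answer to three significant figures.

188 mg/L

Mass balance: 1170·9.800 + 280.0·Cₑ = 1450·44.20
→ Cₑ = (1450·44.20 − 1170·9.800) / 280.0 = 187.9 mg/L.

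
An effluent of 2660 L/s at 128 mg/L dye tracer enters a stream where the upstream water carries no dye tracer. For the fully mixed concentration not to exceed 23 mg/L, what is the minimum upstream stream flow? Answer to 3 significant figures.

Set C_mix = 23: (Q·0 + 2660·128.0) / (Q + 2660) = 23
→ Q = 2660·(128.0 − 23)/(23 − 0) = 12140 L/s.

12100 L/s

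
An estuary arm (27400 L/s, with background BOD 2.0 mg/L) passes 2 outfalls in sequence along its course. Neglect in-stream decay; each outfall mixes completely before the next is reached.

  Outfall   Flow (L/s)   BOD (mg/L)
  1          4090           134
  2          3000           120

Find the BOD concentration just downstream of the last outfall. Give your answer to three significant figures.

Outfall 1: combined Q = 31490 L/s; C = (27400·2.000 + 4090·134.0)/31490 = 19.14 mg/L.
Outfall 2: combined Q = 34490 L/s; C = (31490·19.14 + 3000·120.0)/34490 = 27.92 mg/L.

27.9 mg/L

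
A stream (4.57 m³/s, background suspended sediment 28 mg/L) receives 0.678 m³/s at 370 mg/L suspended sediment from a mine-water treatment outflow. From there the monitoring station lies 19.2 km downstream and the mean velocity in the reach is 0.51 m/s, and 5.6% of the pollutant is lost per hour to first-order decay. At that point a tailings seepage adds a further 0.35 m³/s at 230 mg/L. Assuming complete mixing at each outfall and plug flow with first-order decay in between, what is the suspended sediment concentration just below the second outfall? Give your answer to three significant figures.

51.4 mg/L

Mixed concentration C = ΣQC/ΣQ = (4.570·28.00 + 0.6780·370.0) / 5.248 = 378.8/5.248 = 72.18 mg/L; combined flow 5.248 m³/s.
Travel time t = 19.2·1000 / 0.51 = 37650 s = 10.46 h.
5.6%/h lost → k = −ln(1 − 0.056) = 0.05763 h⁻¹.
Decay over the reach: 72.18·exp(−kt) = 72.18·0.5474 = 39.51 mg/L.
Second outfall: C = (5.248·39.51 + 0.3500·230.0)/5.598 = 51.42 mg/L.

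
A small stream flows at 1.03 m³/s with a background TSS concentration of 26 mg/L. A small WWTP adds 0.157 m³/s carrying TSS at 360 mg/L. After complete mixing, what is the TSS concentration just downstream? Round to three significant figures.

Mixed concentration C = ΣQC/ΣQ = (1.030·26.00 + 0.1570·360.0) / 1.187 = 83.30/1.187 = 70.18 mg/L.

70.2 mg/L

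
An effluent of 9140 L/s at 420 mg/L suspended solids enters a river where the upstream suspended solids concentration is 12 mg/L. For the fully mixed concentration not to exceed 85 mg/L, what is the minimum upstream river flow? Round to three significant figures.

Set C_mix = 85: (Q·12.00 + 9140·420.0) / (Q + 9140) = 85
→ Q = 9140·(420.0 − 85)/(85 − 12.00) = 41940 L/s.

41900 L/s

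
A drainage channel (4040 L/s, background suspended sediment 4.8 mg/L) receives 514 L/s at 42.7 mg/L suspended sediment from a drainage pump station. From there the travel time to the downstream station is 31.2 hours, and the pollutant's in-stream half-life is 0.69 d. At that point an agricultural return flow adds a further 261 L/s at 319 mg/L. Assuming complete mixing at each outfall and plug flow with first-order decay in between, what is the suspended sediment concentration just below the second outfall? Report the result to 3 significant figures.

19.6 mg/L

Mixed concentration C = ΣQC/ΣQ = (4040·4.800 + 514.0·42.70) / 4554 = 41340/4554 = 9.078 mg/L; combined flow 4554 L/s.
Half-life 0.69 d → k = ln 2 / 0.69 = 1.005 d⁻¹.
Decay over the reach: 9.078·exp(−kt) = 9.078·0.2709 = 2.459 mg/L.
At the second outfall, C = (4554·2.459 + 261.0·319.0) / (4554 + 261.0) = 19.62 mg/L.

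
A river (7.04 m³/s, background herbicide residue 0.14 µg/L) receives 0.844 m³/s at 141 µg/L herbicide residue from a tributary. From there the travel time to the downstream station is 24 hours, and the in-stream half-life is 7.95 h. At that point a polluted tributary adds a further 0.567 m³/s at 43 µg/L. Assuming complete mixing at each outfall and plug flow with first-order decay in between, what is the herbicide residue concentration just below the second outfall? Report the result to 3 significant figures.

After mixing, C = (7.040·0.1400 + 0.8440·141.0) / 7.884 = 120.0/7.884 = 15.22 µg/L; combined flow 7.884 m³/s.
Half-life 7.95 h → k = ln 2 / 7.95 = 0.08719 h⁻¹ = 2.093 d⁻¹.
After decay, C = 15.22 × e^(−kt) = 15.22 × 0.1234 = 1.878 µg/L.
Second outfall: C = (7.884·1.878 + 0.5670·43.00)/8.451 = 4.637 µg/L.

4.64 µg/L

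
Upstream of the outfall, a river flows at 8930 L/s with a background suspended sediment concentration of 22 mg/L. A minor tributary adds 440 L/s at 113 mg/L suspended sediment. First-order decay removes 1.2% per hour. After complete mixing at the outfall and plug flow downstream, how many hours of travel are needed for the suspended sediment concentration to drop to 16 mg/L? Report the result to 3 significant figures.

Flow-weighted average: C = (8930·22.00 + 440.0·113.0) / 9370 = 246200/9370 = 26.27 mg/L.
1.2%/h lost → k = −ln(1 − 0.012) = 0.01207 h⁻¹.
26.27·exp(−k·t) = 16 → t = ln(26.27/16)/k = 147900 s = 41.08 h.

41.1 h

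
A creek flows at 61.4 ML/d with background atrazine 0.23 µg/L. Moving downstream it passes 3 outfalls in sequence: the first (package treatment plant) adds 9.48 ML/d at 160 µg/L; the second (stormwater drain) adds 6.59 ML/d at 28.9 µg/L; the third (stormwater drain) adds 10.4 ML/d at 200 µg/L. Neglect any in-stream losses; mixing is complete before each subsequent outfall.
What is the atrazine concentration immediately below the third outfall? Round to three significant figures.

43.3 µg/L

Outfall 1: combined Q = 70.88 ML/d; C = (61.40·0.2300 + 9.480·160.0)/70.88 = 21.60 µg/L.
Outfall 2: combined Q = 77.47 ML/d; C = (70.88·21.60 + 6.590·28.90)/77.47 = 22.22 µg/L.
Outfall 3: combined Q = 87.87 ML/d; C = (77.47·22.22 + 10.40·200.0)/87.87 = 43.26 µg/L.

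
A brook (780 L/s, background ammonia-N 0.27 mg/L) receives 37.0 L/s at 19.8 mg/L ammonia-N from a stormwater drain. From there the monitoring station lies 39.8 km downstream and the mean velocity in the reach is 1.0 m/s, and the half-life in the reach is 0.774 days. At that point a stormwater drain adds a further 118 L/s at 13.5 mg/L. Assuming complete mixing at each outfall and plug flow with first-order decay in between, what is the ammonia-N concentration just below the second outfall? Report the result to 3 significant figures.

Mass balance: C = (780.0·0.2700 + 37.00·19.80) / 817.0 = 943.2/817.0 = 1.154 mg/L; combined flow 817.0 L/s.
Travel time t = 39.8·1000 / 1.0 = 39800 s = 11.06 h.
Half-life 0.774 d → k = ln 2 / 0.774 = 0.8955 d⁻¹.
Applying C = C₀e^(−kt): 1.154 × 0.6620 = 0.7642 mg/L.
Second outfall: C = (817.0·0.7642 + 118.0·13.50)/935.0 = 2.372 mg/L.

2.37 mg/L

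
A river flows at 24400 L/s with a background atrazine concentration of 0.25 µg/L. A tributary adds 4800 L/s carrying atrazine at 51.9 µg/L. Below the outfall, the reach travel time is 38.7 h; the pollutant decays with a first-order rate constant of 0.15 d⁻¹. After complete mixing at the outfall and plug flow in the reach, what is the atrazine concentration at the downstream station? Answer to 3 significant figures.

6.86 µg/L

After mixing, C = (24400·0.2500 + 4800·51.90) / 29200 = 255200/29200 = 8.740 µg/L.
Applying C = C₀e^(−kt): 8.740 × 0.7852 = 6.863 µg/L.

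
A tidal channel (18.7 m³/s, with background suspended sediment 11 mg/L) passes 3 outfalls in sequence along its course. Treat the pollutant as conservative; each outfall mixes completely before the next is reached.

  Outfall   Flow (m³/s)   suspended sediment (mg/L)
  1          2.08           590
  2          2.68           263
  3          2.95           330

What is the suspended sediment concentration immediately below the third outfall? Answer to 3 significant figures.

Below outfall 1: Q → 20.78 m³/s, C = (18.70·11.00 + 2.080·590.0)/20.78 = 68.96 mg/L.
Below outfall 2: Q → 23.46 m³/s, C = (20.78·68.96 + 2.680·263.0)/23.46 = 91.12 mg/L.
Below outfall 3: Q → 26.41 m³/s, C = (23.46·91.12 + 2.950·330.0)/26.41 = 117.8 mg/L.

118 mg/L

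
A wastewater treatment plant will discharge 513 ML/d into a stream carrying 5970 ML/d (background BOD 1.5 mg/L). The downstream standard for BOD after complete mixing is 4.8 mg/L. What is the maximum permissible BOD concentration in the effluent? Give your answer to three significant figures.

At the limit, (Qr·Cr + Qe·Cₑ)/(Qr + Qe) = 4.8:
Cₑ = (6483·4.8 − 5970·1.500) / 513.0 = 43.20 mg/L.

43.2 mg/L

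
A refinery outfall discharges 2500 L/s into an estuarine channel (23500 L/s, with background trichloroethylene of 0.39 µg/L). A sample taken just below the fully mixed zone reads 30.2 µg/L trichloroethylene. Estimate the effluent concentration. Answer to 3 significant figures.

310 µg/L

Mass balance: 23500·0.3900 + 2500·Cₑ = 26000·30.20
→ Cₑ = (26000·30.20 − 23500·0.3900) / 2500 = 310.4 µg/L.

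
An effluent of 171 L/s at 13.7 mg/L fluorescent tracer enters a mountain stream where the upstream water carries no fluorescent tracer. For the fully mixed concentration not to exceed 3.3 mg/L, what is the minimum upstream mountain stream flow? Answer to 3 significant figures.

539 L/s

Set C_mix = 3.3: (Q·0 + 171.0·13.70) / (Q + 171.0) = 3.3
→ Q = 171.0·(13.70 − 3.3)/(3.3 − 0) = 538.9 L/s.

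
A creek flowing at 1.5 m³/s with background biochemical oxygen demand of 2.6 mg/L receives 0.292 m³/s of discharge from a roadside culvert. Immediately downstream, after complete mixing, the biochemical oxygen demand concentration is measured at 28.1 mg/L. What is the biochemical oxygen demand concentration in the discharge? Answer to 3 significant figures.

Mass balance: 1.500·2.600 + 0.2920·Cₑ = 1.792·28.10
→ Cₑ = (1.792·28.10 − 1.500·2.600) / 0.2920 = 159.1 mg/L.

159 mg/L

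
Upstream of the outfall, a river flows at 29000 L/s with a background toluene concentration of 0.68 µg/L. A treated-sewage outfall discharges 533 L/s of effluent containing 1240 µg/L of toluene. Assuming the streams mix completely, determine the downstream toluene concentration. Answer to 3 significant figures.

Mixed concentration C = ΣQC/ΣQ = (29000·0.6800 + 533.0·1240) / 29530 = 680600/29530 = 23.05 µg/L.

23.0 µg/L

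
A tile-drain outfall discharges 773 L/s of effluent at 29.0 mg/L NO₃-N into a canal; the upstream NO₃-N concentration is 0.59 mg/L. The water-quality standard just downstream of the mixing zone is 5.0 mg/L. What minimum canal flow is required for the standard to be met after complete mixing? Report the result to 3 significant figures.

4210 L/s

Set C_mix = 5.0: (Q·0.5900 + 773.0·29.00) / (Q + 773.0) = 5.0
→ Q = 773.0·(29.00 − 5.0)/(5.0 − 0.5900) = 4207 L/s.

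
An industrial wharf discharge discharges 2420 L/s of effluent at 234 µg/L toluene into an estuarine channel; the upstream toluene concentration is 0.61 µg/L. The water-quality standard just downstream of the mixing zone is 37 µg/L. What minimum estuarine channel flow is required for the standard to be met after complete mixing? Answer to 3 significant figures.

13100 L/s

Set C_mix = 37: (Q·0.6100 + 2420·234.0) / (Q + 2420) = 37
→ Q = 2420·(234.0 − 37)/(37 − 0.6100) = 13100 L/s.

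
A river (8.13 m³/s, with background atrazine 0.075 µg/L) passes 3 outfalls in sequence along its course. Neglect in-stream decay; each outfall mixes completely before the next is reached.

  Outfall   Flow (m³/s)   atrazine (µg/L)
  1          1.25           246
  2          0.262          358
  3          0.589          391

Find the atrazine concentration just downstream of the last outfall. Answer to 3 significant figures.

61.8 µg/L

Outfall 1: combined Q = 9.380 m³/s; C = (8.130·0.07500 + 1.250·246.0)/9.380 = 32.85 µg/L.
Outfall 2: combined Q = 9.642 m³/s; C = (9.380·32.85 + 0.2620·358.0)/9.642 = 41.68 µg/L.
Outfall 3: combined Q = 10.23 m³/s; C = (9.642·41.68 + 0.5890·391.0)/10.23 = 61.79 µg/L.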